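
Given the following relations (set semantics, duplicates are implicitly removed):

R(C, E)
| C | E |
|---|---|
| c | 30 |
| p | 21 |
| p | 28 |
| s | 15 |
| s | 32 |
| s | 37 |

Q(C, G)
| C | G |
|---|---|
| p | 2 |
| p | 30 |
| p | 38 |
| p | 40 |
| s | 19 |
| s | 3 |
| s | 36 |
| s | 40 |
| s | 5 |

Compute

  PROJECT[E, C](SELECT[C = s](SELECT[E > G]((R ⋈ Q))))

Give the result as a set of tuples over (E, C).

{(15, s), (32, s), (37, s)}

Natural join on C: {(p, 21, 2), (p, 21, 30), (p, 21, 38), (p, 21, 40), (p, 28, 2), (p, 28, 30), (p, 28, 38), (p, 28, 40), (s, 15, 19), (s, 15, 3), (s, 15, 36), (s, 15, 40), (s, 15, 5), (s, 32, 19), (s, 32, 3), (s, 32, 36), (s, 32, 40), (s, 32, 5), (s, 37, 19), (s, 37, 3), (s, 37, 36), (s, 37, 40), (s, 37, 5)}
Selection E > G: {(p, 21, 2), (p, 28, 2), (s, 15, 3), (s, 15, 5), (s, 32, 19), (s, 32, 3), (s, 32, 5), (s, 37, 19), (s, 37, 3), (s, 37, 36), (s, 37, 5)}
Selection C = s: {(s, 15, 3), (s, 15, 5), (s, 32, 19), (s, 32, 3), (s, 32, 5), (s, 37, 19), (s, 37, 3), (s, 37, 36), (s, 37, 5)}
Keep only column(s) E, C (6 duplicate(s) eliminated): {(15, s), (32, s), (37, s)}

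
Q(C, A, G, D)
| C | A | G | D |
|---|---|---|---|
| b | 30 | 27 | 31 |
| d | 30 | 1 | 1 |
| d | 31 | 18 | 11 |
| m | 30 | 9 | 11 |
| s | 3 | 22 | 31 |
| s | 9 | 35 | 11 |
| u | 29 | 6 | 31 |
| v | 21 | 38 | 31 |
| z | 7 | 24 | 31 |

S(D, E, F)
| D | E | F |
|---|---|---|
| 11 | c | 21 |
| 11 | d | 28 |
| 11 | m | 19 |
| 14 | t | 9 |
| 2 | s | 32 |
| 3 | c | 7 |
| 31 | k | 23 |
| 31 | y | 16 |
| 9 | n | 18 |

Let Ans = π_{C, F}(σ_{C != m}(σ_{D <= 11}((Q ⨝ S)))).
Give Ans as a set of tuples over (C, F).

Joining Q and S on D yields {(b, 30, 27, 31, k, 23), (b, 30, 27, 31, y, 16), (d, 31, 18, 11, c, 21), (d, 31, 18, 11, d, 28), (d, 31, 18, 11, m, 19), (m, 30, 9, 11, c, 21), (m, 30, 9, 11, d, 28), (m, 30, 9, 11, m, 19), (s, 3, 22, 31, k, 23), (s, 3, 22, 31, y, 16), (s, 9, 35, 11, c, 21), (s, 9, 35, 11, d, 28), (s, 9, 35, 11, m, 19), (u, 29, 6, 31, k, 23), (u, 29, 6, 31, y, 16), (v, 21, 38, 31, k, 23), (v, 21, 38, 31, y, 16), (z, 7, 24, 31, k, 23), (z, 7, 24, 31, y, 16)}.
Apply σ_{D <= 11}; surviving tuples: {(d, 31, 18, 11, c, 21), (d, 31, 18, 11, d, 28), (d, 31, 18, 11, m, 19), (m, 30, 9, 11, c, 21), (m, 30, 9, 11, d, 28), (m, 30, 9, 11, m, 19), (s, 9, 35, 11, c, 21), (s, 9, 35, 11, d, 28), (s, 9, 35, 11, m, 19)}
Apply σ_{C != m}; surviving tuples: {(d, 31, 18, 11, c, 21), (d, 31, 18, 11, d, 28), (d, 31, 18, 11, m, 19), (s, 9, 35, 11, c, 21), (s, 9, 35, 11, d, 28), (s, 9, 35, 11, m, 19)}
Projecting to C, F: {(d, 19), (d, 21), (d, 28), (s, 19), (s, 21), (s, 28)}

{(d, 19), (d, 21), (d, 28), (s, 19), (s, 21), (s, 28)}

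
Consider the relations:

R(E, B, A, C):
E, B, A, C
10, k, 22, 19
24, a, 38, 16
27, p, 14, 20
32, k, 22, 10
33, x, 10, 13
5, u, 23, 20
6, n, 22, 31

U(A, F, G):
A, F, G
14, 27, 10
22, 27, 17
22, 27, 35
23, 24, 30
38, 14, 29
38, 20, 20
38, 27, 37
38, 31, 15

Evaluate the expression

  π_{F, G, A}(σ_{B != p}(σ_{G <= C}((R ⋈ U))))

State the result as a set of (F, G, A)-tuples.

R ⋈ U (natural join on A): {(10, k, 22, 19, 27, 17), (10, k, 22, 19, 27, 35), (24, a, 38, 16, 14, 29), (24, a, 38, 16, 20, 20), (24, a, 38, 16, 27, 37), (24, a, 38, 16, 31, 15), (27, p, 14, 20, 27, 10), (32, k, 22, 10, 27, 17), (32, k, 22, 10, 27, 35), (5, u, 23, 20, 24, 30), (6, n, 22, 31, 27, 17), (6, n, 22, 31, 27, 35)}
σ[G <= C]: keep tuples satisfying G <= C → {(10, k, 22, 19, 27, 17), (24, a, 38, 16, 31, 15), (27, p, 14, 20, 27, 10), (6, n, 22, 31, 27, 17)}
σ[B != p]: keep tuples satisfying B != p → {(10, k, 22, 19, 27, 17), (24, a, 38, 16, 31, 15), (6, n, 22, 31, 27, 17)}
Projecting to F, G, A (1 duplicate(s) eliminated): {(27, 17, 22), (31, 15, 38)}

{(27, 17, 22), (31, 15, 38)}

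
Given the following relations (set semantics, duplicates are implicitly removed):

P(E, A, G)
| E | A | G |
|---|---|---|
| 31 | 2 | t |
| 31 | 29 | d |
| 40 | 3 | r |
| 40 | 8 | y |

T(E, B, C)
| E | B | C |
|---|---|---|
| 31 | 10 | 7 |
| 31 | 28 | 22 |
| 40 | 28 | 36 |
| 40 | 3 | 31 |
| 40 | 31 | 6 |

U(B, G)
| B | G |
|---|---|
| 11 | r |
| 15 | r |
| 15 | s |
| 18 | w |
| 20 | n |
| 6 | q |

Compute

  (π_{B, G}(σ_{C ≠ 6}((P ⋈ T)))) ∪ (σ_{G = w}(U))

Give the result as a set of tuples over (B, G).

{(10, d), (10, t), (18, w), (28, d), (28, r), (28, t), (28, y), (3, r), (3, y)}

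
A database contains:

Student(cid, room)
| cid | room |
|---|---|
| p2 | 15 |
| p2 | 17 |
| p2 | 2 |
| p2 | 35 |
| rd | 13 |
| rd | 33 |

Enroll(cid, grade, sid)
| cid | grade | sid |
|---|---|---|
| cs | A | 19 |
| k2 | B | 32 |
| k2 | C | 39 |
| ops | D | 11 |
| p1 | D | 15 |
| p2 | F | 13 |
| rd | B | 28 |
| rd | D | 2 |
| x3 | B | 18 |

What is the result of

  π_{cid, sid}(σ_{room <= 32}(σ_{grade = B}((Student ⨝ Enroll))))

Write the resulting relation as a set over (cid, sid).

Joining Student and Enroll on cid yields {(p2, 15, F, 13), (p2, 17, F, 13), (p2, 2, F, 13), (p2, 35, F, 13), (rd, 13, B, 28), (rd, 13, D, 2), (rd, 33, B, 28), (rd, 33, D, 2)}.
σ[grade = B]: keep tuples satisfying grade = B → {(rd, 13, B, 28), (rd, 33, B, 28)}
σ[room <= 32]: keep tuples satisfying room <= 32 → {(rd, 13, B, 28)}
Keep only column(s) cid, sid: {(rd, 28)}

{(rd, 28)}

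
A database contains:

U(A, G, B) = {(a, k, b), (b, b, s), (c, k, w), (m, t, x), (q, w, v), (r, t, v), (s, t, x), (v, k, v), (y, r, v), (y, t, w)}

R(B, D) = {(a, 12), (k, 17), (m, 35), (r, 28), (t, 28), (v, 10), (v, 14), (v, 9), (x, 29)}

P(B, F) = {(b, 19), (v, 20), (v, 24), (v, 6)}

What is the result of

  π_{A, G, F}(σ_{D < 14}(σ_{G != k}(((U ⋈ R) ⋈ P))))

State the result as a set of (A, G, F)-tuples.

{(q, w, 20), (q, w, 24), (q, w, 6), (r, t, 20), (r, t, 24), (r, t, 6), (y, r, 20), (y, r, 24), (y, r, 6)}

Joining U and R on B yields {(m, t, x, 29), (q, w, v, 10), (q, w, v, 14), (q, w, v, 9), (r, t, v, 10), (r, t, v, 14), (r, t, v, 9), (s, t, x, 29), (v, k, v, 10), (v, k, v, 14), (v, k, v, 9), (y, r, v, 10), (y, r, v, 14), (y, r, v, 9)}.
Joining (U ⋈ R) and P on B yields {(q, w, v, 10, 20), (q, w, v, 10, 24), (q, w, v, 10, 6), (q, w, v, 14, 20), (q, w, v, 14, 24), (q, w, v, 14, 6), (q, w, v, 9, 20), (q, w, v, 9, 24), (q, w, v, 9, 6), (r, t, v, 10, 20), (r, t, v, 10, 24), (r, t, v, 10, 6), (r, t, v, 14, 20), (r, t, v, 14, 24), (r, t, v, 14, 6), (r, t, v, 9, 20), (r, t, v, 9, 24), (r, t, v, 9, 6), (v, k, v, 10, 20), (v, k, v, 10, 24), (v, k, v, 10, 6), (v, k, v, 14, 20), (v, k, v, 14, 24), (v, k, v, 14, 6), (v, k, v, 9, 20), (v, k, v, 9, 24), (v, k, v, 9, 6), (y, r, v, 10, 20), (y, r, v, 10, 24), (y, r, v, 10, 6), (y, r, v, 14, 20), (y, r, v, 14, 24), (y, r, v, 14, 6), (y, r, v, 9, 20), (y, r, v, 9, 24), (y, r, v, 9, 6)}.
Apply σ_{G != k}; surviving tuples: {(q, w, v, 10, 20), (q, w, v, 10, 24), (q, w, v, 10, 6), (q, w, v, 14, 20), (q, w, v, 14, 24), (q, w, v, 14, 6), (q, w, v, 9, 20), (q, w, v, 9, 24), (q, w, v, 9, 6), (r, t, v, 10, 20), (r, t, v, 10, 24), (r, t, v, 10, 6), (r, t, v, 14, 20), (r, t, v, 14, 24), (r, t, v, 14, 6), (r, t, v, 9, 20), (r, t, v, 9, 24), (r, t, v, 9, 6), (y, r, v, 10, 20), (y, r, v, 10, 24), (y, r, v, 10, 6), (y, r, v, 14, 20), (y, r, v, 14, 24), (y, r, v, 14, 6), (y, r, v, 9, 20), (y, r, v, 9, 24), (y, r, v, 9, 6)}
Apply σ_{D < 14}; surviving tuples: {(q, w, v, 10, 20), (q, w, v, 10, 24), (q, w, v, 10, 6), (q, w, v, 9, 20), (q, w, v, 9, 24), (q, w, v, 9, 6), (r, t, v, 10, 20), (r, t, v, 10, 24), (r, t, v, 10, 6), (r, t, v, 9, 20), (r, t, v, 9, 24), (r, t, v, 9, 6), (y, r, v, 10, 20), (y, r, v, 10, 24), (y, r, v, 10, 6), (y, r, v, 9, 20), (y, r, v, 9, 24), (y, r, v, 9, 6)}
π_{A, G, F} gives {(q, w, 20), (q, w, 24), (q, w, 6), (r, t, 20), (r, t, 24), (r, t, 6), (y, r, 20), (y, r, 24), (y, r, 6)} (9 duplicate(s) eliminated).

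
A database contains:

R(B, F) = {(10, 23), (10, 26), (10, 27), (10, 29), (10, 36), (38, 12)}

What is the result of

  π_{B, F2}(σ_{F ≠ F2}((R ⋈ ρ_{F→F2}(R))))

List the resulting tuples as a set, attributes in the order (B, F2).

{(10, 23), (10, 26), (10, 27), (10, 29), (10, 36)}

ρ[F→F2]: schema becomes (B, F2); tuples unchanged.
R ⋈ ρ_{F→F2}(R) (natural join on B): {(10, 23, 23), (10, 23, 26), (10, 23, 27), (10, 23, 29), (10, 23, 36), (10, 26, 23), (10, 26, 26), (10, 26, 27), (10, 26, 29), (10, 26, 36), (10, 27, 23), (10, 27, 26), (10, 27, 27), (10, 27, 29), (10, 27, 36), (10, 29, 23), (10, 29, 26), (10, 29, 27), (10, 29, 29), (10, 29, 36), (10, 36, 23), (10, 36, 26), (10, 36, 27), (10, 36, 29), (10, 36, 36), (38, 12, 12)}
Selection F ≠ F2: {(10, 23, 26), (10, 23, 27), (10, 23, 29), (10, 23, 36), (10, 26, 23), (10, 26, 27), (10, 26, 29), (10, 26, 36), (10, 27, 23), (10, 27, 26), (10, 27, 29), (10, 27, 36), (10, 29, 23), (10, 29, 26), (10, 29, 27), (10, 29, 36), (10, 36, 23), (10, 36, 26), (10, 36, 27), (10, 36, 29)}
π[B, F2]: project onto (B, F2) (15 duplicate(s) eliminated) → {(10, 23), (10, 26), (10, 27), (10, 29), (10, 36)}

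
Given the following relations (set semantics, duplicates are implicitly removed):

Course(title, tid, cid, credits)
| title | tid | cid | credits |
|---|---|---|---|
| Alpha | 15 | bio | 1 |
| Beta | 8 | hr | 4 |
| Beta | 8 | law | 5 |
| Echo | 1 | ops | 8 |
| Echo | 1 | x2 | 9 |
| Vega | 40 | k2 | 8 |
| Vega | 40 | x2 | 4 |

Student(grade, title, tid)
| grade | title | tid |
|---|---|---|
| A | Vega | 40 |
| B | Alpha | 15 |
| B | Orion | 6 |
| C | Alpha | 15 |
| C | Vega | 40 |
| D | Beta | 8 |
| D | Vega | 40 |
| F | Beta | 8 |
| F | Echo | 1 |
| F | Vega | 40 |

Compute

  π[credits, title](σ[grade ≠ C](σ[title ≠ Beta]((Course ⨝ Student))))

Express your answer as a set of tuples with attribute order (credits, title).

Course ⋈ Student (natural join on title, tid): {(Alpha, 15, bio, 1, B), (Alpha, 15, bio, 1, C), (Beta, 8, hr, 4, D), (Beta, 8, hr, 4, F), (Beta, 8, law, 5, D), (Beta, 8, law, 5, F), (Echo, 1, ops, 8, F), (Echo, 1, x2, 9, F), (Vega, 40, k2, 8, A), (Vega, 40, k2, 8, C), (Vega, 40, k2, 8, D), (Vega, 40, k2, 8, F), (Vega, 40, x2, 4, A), (Vega, 40, x2, 4, C), (Vega, 40, x2, 4, D), (Vega, 40, x2, 4, F)}
σ[title ≠ Beta]: keep tuples satisfying title ≠ Beta → {(Alpha, 15, bio, 1, B), (Alpha, 15, bio, 1, C), (Echo, 1, ops, 8, F), (Echo, 1, x2, 9, F), (Vega, 40, k2, 8, A), (Vega, 40, k2, 8, C), (Vega, 40, k2, 8, D), (Vega, 40, k2, 8, F), (Vega, 40, x2, 4, A), (Vega, 40, x2, 4, C), (Vega, 40, x2, 4, D), (Vega, 40, x2, 4, F)}
σ[grade ≠ C]: keep tuples satisfying grade ≠ C → {(Alpha, 15, bio, 1, B), (Echo, 1, ops, 8, F), (Echo, 1, x2, 9, F), (Vega, 40, k2, 8, A), (Vega, 40, k2, 8, D), (Vega, 40, k2, 8, F), (Vega, 40, x2, 4, A), (Vega, 40, x2, 4, D), (Vega, 40, x2, 4, F)}
π[credits, title]: project onto (credits, title) (4 duplicate(s) eliminated) → {(1, Alpha), (4, Vega), (8, Echo), (8, Vega), (9, Echo)}

{(1, Alpha), (4, Vega), (8, Echo), (8, Vega), (9, Echo)}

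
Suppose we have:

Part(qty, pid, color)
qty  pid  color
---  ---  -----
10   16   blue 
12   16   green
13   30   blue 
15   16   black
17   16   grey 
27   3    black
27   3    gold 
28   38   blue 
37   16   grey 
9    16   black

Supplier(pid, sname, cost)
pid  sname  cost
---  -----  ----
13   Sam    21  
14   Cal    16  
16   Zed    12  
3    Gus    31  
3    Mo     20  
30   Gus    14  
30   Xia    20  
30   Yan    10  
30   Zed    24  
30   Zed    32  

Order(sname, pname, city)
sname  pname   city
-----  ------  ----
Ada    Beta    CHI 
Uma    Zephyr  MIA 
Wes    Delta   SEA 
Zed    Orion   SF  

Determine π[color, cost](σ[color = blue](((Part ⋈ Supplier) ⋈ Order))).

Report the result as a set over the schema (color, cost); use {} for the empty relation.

{(blue, 12), (blue, 24), (blue, 32)}

Part ⋈ Supplier (natural join on pid): {(10, 16, blue, Zed, 12), (12, 16, green, Zed, 12), (13, 30, blue, Gus, 14), (13, 30, blue, Xia, 20), (13, 30, blue, Yan, 10), (13, 30, blue, Zed, 24), (13, 30, blue, Zed, 32), (15, 16, black, Zed, 12), (17, 16, grey, Zed, 12), (27, 3, black, Gus, 31), (27, 3, black, Mo, 20), (27, 3, gold, Gus, 31), (27, 3, gold, Mo, 20), (37, 16, grey, Zed, 12), (9, 16, black, Zed, 12)}
(Part ⋈ Supplier) ⋈ Order (natural join on sname): {(10, 16, blue, Zed, 12, Orion, SF), (12, 16, green, Zed, 12, Orion, SF), (13, 30, blue, Zed, 24, Orion, SF), (13, 30, blue, Zed, 32, Orion, SF), (15, 16, black, Zed, 12, Orion, SF), (17, 16, grey, Zed, 12, Orion, SF), (37, 16, grey, Zed, 12, Orion, SF), (9, 16, black, Zed, 12, Orion, SF)}
Apply σ_{color = blue}; surviving tuples: {(10, 16, blue, Zed, 12, Orion, SF), (13, 30, blue, Zed, 24, Orion, SF), (13, 30, blue, Zed, 32, Orion, SF)}
Keep only column(s) color, cost: {(blue, 12), (blue, 24), (blue, 32)}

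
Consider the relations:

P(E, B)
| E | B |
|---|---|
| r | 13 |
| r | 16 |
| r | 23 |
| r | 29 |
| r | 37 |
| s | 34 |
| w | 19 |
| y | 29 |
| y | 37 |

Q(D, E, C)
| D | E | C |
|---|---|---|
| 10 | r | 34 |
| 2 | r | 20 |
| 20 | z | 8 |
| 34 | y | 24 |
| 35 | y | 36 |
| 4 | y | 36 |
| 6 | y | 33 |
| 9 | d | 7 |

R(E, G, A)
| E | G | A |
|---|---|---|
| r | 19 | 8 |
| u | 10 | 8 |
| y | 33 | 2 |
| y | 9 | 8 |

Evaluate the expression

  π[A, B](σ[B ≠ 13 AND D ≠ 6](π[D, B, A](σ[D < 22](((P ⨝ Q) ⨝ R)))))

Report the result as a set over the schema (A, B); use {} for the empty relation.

P ⋈ Q (natural join on E): {(r, 13, 10, 34), (r, 13, 2, 20), (r, 16, 10, 34), (r, 16, 2, 20), (r, 23, 10, 34), (r, 23, 2, 20), (r, 29, 10, 34), (r, 29, 2, 20), (r, 37, 10, 34), (r, 37, 2, 20), (y, 29, 34, 24), (y, 29, 35, 36), (y, 29, 4, 36), (y, 29, 6, 33), (y, 37, 34, 24), (y, 37, 35, 36), (y, 37, 4, 36), (y, 37, 6, 33)}
(P ⨝ Q) ⋈ R (natural join on E): {(r, 13, 10, 34, 19, 8), (r, 13, 2, 20, 19, 8), (r, 16, 10, 34, 19, 8), (r, 16, 2, 20, 19, 8), (r, 23, 10, 34, 19, 8), (r, 23, 2, 20, 19, 8), (r, 29, 10, 34, 19, 8), (r, 29, 2, 20, 19, 8), (r, 37, 10, 34, 19, 8), (r, 37, 2, 20, 19, 8), (y, 29, 34, 24, 33, 2), (y, 29, 34, 24, 9, 8), (y, 29, 35, 36, 33, 2), (y, 29, 35, 36, 9, 8), (y, 29, 4, 36, 33, 2), (y, 29, 4, 36, 9, 8), (y, 29, 6, 33, 33, 2), (y, 29, 6, 33, 9, 8), (y, 37, 34, 24, 33, 2), (y, 37, 34, 24, 9, 8), (y, 37, 35, 36, 33, 2), (y, 37, 35, 36, 9, 8), (y, 37, 4, 36, 33, 2), (y, 37, 4, 36, 9, 8), (y, 37, 6, 33, 33, 2), (y, 37, 6, 33, 9, 8)}
σ[D < 22]: keep tuples satisfying D < 22 → {(r, 13, 10, 34, 19, 8), (r, 13, 2, 20, 19, 8), (r, 16, 10, 34, 19, 8), (r, 16, 2, 20, 19, 8), (r, 23, 10, 34, 19, 8), (r, 23, 2, 20, 19, 8), (r, 29, 10, 34, 19, 8), (r, 29, 2, 20, 19, 8), (r, 37, 10, 34, 19, 8), (r, 37, 2, 20, 19, 8), (y, 29, 4, 36, 33, 2), (y, 29, 4, 36, 9, 8), (y, 29, 6, 33, 33, 2), (y, 29, 6, 33, 9, 8), (y, 37, 4, 36, 33, 2), (y, 37, 4, 36, 9, 8), (y, 37, 6, 33, 33, 2), (y, 37, 6, 33, 9, 8)}
Projecting to D, B, A: {(10, 13, 8), (10, 16, 8), (10, 23, 8), (10, 29, 8), (10, 37, 8), (2, 13, 8), (2, 16, 8), (2, 23, 8), (2, 29, 8), (2, 37, 8), (4, 29, 2), (4, 29, 8), (4, 37, 2), (4, 37, 8), (6, 29, 2), (6, 29, 8), (6, 37, 2), (6, 37, 8)}
σ[B ≠ 13 AND D ≠ 6]: keep tuples satisfying B ≠ 13 AND D ≠ 6 → {(10, 16, 8), (10, 23, 8), (10, 29, 8), (10, 37, 8), (2, 16, 8), (2, 23, 8), (2, 29, 8), (2, 37, 8), (4, 29, 2), (4, 29, 8), (4, 37, 2), (4, 37, 8)}
Projecting to A, B (6 duplicate(s) eliminated): {(2, 29), (2, 37), (8, 16), (8, 23), (8, 29), (8, 37)}

{(2, 29), (2, 37), (8, 16), (8, 23), (8, 29), (8, 37)}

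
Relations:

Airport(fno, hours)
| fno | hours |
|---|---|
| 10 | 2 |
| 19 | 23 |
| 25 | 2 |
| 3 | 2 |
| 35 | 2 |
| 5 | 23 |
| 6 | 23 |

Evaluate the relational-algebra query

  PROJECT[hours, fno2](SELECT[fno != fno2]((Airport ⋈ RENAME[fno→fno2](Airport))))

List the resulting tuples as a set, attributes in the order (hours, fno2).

ρ[fno→fno2]: schema becomes (fno2, hours); tuples unchanged.
Natural join on hours: {(10, 2, 10), (10, 2, 25), (10, 2, 3), (10, 2, 35), (19, 23, 19), (19, 23, 5), (19, 23, 6), (25, 2, 10), (25, 2, 25), (25, 2, 3), (25, 2, 35), (3, 2, 10), (3, 2, 25), (3, 2, 3), (3, 2, 35), (35, 2, 10), (35, 2, 25), (35, 2, 3), (35, 2, 35), (5, 23, 19), (5, 23, 5), (5, 23, 6), (6, 23, 19), (6, 23, 5), (6, 23, 6)}
Filtering on fno != fno2 leaves {(10, 2, 25), (10, 2, 3), (10, 2, 35), (19, 23, 5), (19, 23, 6), (25, 2, 10), (25, 2, 3), (25, 2, 35), (3, 2, 10), (3, 2, 25), (3, 2, 35), (35, 2, 10), (35, 2, 25), (35, 2, 3), (5, 23, 19), (5, 23, 6), (6, 23, 19), (6, 23, 5)}.
Projecting to hours, fno2 (11 duplicate(s) eliminated): {(2, 10), (2, 25), (2, 3), (2, 35), (23, 19), (23, 5), (23, 6)}

{(2, 10), (2, 25), (2, 3), (2, 35), (23, 19), (23, 5), (23, 6)}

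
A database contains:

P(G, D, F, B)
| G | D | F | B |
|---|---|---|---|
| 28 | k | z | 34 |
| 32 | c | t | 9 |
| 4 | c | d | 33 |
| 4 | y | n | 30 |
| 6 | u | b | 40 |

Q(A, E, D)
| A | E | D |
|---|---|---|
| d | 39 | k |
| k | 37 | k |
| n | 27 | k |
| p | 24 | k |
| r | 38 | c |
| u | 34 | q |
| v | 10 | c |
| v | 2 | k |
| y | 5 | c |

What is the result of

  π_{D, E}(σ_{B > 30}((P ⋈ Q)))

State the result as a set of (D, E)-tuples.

{(c, 10), (c, 38), (c, 5), (k, 2), (k, 24), (k, 27), (k, 37), (k, 39)}

Natural join on D: {(28, k, z, 34, d, 39), (28, k, z, 34, k, 37), (28, k, z, 34, n, 27), (28, k, z, 34, p, 24), (28, k, z, 34, v, 2), (32, c, t, 9, r, 38), (32, c, t, 9, v, 10), (32, c, t, 9, y, 5), (4, c, d, 33, r, 38), (4, c, d, 33, v, 10), (4, c, d, 33, y, 5)}
σ[B > 30]: keep tuples satisfying B > 30 → {(28, k, z, 34, d, 39), (28, k, z, 34, k, 37), (28, k, z, 34, n, 27), (28, k, z, 34, p, 24), (28, k, z, 34, v, 2), (4, c, d, 33, r, 38), (4, c, d, 33, v, 10), (4, c, d, 33, y, 5)}
π_{D, E} gives {(c, 10), (c, 38), (c, 5), (k, 2), (k, 24), (k, 27), (k, 37), (k, 39)}.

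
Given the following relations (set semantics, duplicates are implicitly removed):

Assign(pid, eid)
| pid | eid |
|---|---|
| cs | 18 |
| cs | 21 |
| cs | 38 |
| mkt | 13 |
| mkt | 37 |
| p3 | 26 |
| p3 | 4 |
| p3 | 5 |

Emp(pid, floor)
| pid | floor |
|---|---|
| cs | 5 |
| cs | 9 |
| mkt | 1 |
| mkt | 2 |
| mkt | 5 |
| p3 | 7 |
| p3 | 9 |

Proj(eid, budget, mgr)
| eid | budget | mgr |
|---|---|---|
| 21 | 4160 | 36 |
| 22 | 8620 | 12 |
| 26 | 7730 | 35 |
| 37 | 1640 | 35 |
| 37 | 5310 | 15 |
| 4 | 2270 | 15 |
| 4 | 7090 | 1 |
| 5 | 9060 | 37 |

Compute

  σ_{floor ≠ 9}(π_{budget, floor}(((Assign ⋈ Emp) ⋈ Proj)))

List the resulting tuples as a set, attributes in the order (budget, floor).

Assign ⋈ Emp (natural join on pid): {(cs, 18, 5), (cs, 18, 9), (cs, 21, 5), (cs, 21, 9), (cs, 38, 5), (cs, 38, 9), (mkt, 13, 1), (mkt, 13, 2), (mkt, 13, 5), (mkt, 37, 1), (mkt, 37, 2), (mkt, 37, 5), (p3, 26, 7), (p3, 26, 9), (p3, 4, 7), (p3, 4, 9), (p3, 5, 7), (p3, 5, 9)}
(Assign ⋈ Emp) ⋈ Proj (natural join on eid): {(cs, 21, 5, 4160, 36), (cs, 21, 9, 4160, 36), (mkt, 37, 1, 1640, 35), (mkt, 37, 1, 5310, 15), (mkt, 37, 2, 1640, 35), (mkt, 37, 2, 5310, 15), (mkt, 37, 5, 1640, 35), (mkt, 37, 5, 5310, 15), (p3, 26, 7, 7730, 35), (p3, 26, 9, 7730, 35), (p3, 4, 7, 2270, 15), (p3, 4, 7, 7090, 1), (p3, 4, 9, 2270, 15), (p3, 4, 9, 7090, 1), (p3, 5, 7, 9060, 37), (p3, 5, 9, 9060, 37)}
Keep only column(s) budget, floor: {(1640, 1), (1640, 2), (1640, 5), (2270, 7), (2270, 9), (4160, 5), (4160, 9), (5310, 1), (5310, 2), (5310, 5), (7090, 7), (7090, 9), (7730, 7), (7730, 9), (9060, 7), (9060, 9)}
σ[floor ≠ 9]: keep tuples satisfying floor ≠ 9 → {(1640, 1), (1640, 2), (1640, 5), (2270, 7), (4160, 5), (5310, 1), (5310, 2), (5310, 5), (7090, 7), (7730, 7), (9060, 7)}

{(1640, 1), (1640, 2), (1640, 5), (2270, 7), (4160, 5), (5310, 1), (5310, 2), (5310, 5), (7090, 7), (7730, 7), (9060, 7)}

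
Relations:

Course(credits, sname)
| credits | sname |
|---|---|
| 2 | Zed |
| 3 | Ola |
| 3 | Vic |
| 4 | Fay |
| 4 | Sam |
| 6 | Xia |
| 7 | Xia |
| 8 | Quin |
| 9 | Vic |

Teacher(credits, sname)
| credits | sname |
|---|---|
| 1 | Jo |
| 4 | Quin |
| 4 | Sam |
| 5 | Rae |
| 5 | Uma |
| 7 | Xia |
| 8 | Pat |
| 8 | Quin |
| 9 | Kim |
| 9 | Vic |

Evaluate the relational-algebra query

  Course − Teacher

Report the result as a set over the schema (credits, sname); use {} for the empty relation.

{(2, Zed), (3, Ola), (3, Vic), (4, Fay), (6, Xia)}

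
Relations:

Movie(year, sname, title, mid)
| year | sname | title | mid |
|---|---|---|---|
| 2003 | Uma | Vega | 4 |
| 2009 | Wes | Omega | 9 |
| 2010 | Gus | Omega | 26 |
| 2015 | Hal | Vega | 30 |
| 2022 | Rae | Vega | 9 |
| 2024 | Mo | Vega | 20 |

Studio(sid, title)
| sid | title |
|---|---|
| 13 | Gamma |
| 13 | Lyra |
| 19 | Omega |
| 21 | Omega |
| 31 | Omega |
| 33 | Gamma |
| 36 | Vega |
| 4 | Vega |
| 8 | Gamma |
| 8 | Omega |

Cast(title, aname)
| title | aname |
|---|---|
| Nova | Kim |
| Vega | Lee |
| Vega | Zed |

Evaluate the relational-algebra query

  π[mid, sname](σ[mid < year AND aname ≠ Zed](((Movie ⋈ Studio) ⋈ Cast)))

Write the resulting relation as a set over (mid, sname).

{(20, Mo), (30, Hal), (4, Uma), (9, Rae)}

Natural join on title: {(2003, Uma, Vega, 4, 36), (2003, Uma, Vega, 4, 4), (2009, Wes, Omega, 9, 19), (2009, Wes, Omega, 9, 21), (2009, Wes, Omega, 9, 31), (2009, Wes, Omega, 9, 8), (2010, Gus, Omega, 26, 19), (2010, Gus, Omega, 26, 21), (2010, Gus, Omega, 26, 31), (2010, Gus, Omega, 26, 8), (2015, Hal, Vega, 30, 36), (2015, Hal, Vega, 30, 4), (2022, Rae, Vega, 9, 36), (2022, Rae, Vega, 9, 4), (2024, Mo, Vega, 20, 36), (2024, Mo, Vega, 20, 4)}
Natural join on title: {(2003, Uma, Vega, 4, 36, Lee), (2003, Uma, Vega, 4, 36, Zed), (2003, Uma, Vega, 4, 4, Lee), (2003, Uma, Vega, 4, 4, Zed), (2015, Hal, Vega, 30, 36, Lee), (2015, Hal, Vega, 30, 36, Zed), (2015, Hal, Vega, 30, 4, Lee), (2015, Hal, Vega, 30, 4, Zed), (2022, Rae, Vega, 9, 36, Lee), (2022, Rae, Vega, 9, 36, Zed), (2022, Rae, Vega, 9, 4, Lee), (2022, Rae, Vega, 9, 4, Zed), (2024, Mo, Vega, 20, 36, Lee), (2024, Mo, Vega, 20, 36, Zed), (2024, Mo, Vega, 20, 4, Lee), (2024, Mo, Vega, 20, 4, Zed)}
Selection mid < year AND aname ≠ Zed: {(2003, Uma, Vega, 4, 36, Lee), (2003, Uma, Vega, 4, 4, Lee), (2015, Hal, Vega, 30, 36, Lee), (2015, Hal, Vega, 30, 4, Lee), (2022, Rae, Vega, 9, 36, Lee), (2022, Rae, Vega, 9, 4, Lee), (2024, Mo, Vega, 20, 36, Lee), (2024, Mo, Vega, 20, 4, Lee)}
Projecting to mid, sname (4 duplicate(s) eliminated): {(20, Mo), (30, Hal), (4, Uma), (9, Rae)}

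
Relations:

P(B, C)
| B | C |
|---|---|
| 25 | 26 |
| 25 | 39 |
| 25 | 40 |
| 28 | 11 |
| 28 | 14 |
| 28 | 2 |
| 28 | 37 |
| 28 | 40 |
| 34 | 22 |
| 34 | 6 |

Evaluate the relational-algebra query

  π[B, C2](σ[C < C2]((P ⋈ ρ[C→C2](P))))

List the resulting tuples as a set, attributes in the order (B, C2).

{(25, 39), (25, 40), (28, 11), (28, 14), (28, 37), (28, 40), (34, 22)}

ρ[C→C2]: schema becomes (B, C2); tuples unchanged.
Natural join on B: {(25, 26, 26), (25, 26, 39), (25, 26, 40), (25, 39, 26), (25, 39, 39), (25, 39, 40), (25, 40, 26), (25, 40, 39), (25, 40, 40), (28, 11, 11), (28, 11, 14), (28, 11, 2), (28, 11, 37), (28, 11, 40), (28, 14, 11), (28, 14, 14), (28, 14, 2), (28, 14, 37), (28, 14, 40), (28, 2, 11), (28, 2, 14), (28, 2, 2), (28, 2, 37), (28, 2, 40), (28, 37, 11), (28, 37, 14), (28, 37, 2), (28, 37, 37), (28, 37, 40), (28, 40, 11), (28, 40, 14), (28, 40, 2), (28, 40, 37), (28, 40, 40), (34, 22, 22), (34, 22, 6), (34, 6, 22), (34, 6, 6)}
Selection C < C2: {(25, 26, 39), (25, 26, 40), (25, 39, 40), (28, 11, 14), (28, 11, 37), (28, 11, 40), (28, 14, 37), (28, 14, 40), (28, 2, 11), (28, 2, 14), (28, 2, 37), (28, 2, 40), (28, 37, 40), (34, 6, 22)}
π_{B, C2} gives {(25, 39), (25, 40), (28, 11), (28, 14), (28, 37), (28, 40), (34, 22)} (7 duplicate(s) eliminated).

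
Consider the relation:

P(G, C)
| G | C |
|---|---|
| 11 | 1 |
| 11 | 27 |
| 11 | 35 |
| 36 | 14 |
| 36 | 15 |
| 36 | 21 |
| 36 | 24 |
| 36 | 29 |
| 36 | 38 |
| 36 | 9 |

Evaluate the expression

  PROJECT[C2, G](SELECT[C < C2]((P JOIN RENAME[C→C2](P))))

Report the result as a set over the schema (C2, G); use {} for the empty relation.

{(14, 36), (15, 36), (21, 36), (24, 36), (27, 11), (29, 36), (35, 11), (38, 36)}

ρ[C→C2]: schema becomes (G, C2); tuples unchanged.
Joining P and RENAME[C→C2](P) on G yields {(11, 1, 1), (11, 1, 27), (11, 1, 35), (11, 27, 1), (11, 27, 27), (11, 27, 35), (11, 35, 1), (11, 35, 27), (11, 35, 35), (36, 14, 14), (36, 14, 15), (36, 14, 21), (36, 14, 24), (36, 14, 29), (36, 14, 38), (36, 14, 9), (36, 15, 14), (36, 15, 15), (36, 15, 21), (36, 15, 24), (36, 15, 29), (36, 15, 38), (36, 15, 9), (36, 21, 14), (36, 21, 15), (36, 21, 21), (36, 21, 24), (36, 21, 29), (36, 21, 38), (36, 21, 9), (36, 24, 14), (36, 24, 15), (36, 24, 21), (36, 24, 24), (36, 24, 29), (36, 24, 38), (36, 24, 9), (36, 29, 14), (36, 29, 15), (36, 29, 21), (36, 29, 24), (36, 29, 29), (36, 29, 38), (36, 29, 9), (36, 38, 14), (36, 38, 15), (36, 38, 21), (36, 38, 24), (36, 38, 29), (36, 38, 38), (36, 38, 9), (36, 9, 14), (36, 9, 15), (36, 9, 21), (36, 9, 24), (36, 9, 29), (36, 9, 38), (36, 9, 9)}.
Selection C < C2: {(11, 1, 27), (11, 1, 35), (11, 27, 35), (36, 14, 15), (36, 14, 21), (36, 14, 24), (36, 14, 29), (36, 14, 38), (36, 15, 21), (36, 15, 24), (36, 15, 29), (36, 15, 38), (36, 21, 24), (36, 21, 29), (36, 21, 38), (36, 24, 29), (36, 24, 38), (36, 29, 38), (36, 9, 14), (36, 9, 15), (36, 9, 21), (36, 9, 24), (36, 9, 29), (36, 9, 38)}
Keep only column(s) C2, G (16 duplicate(s) eliminated): {(14, 36), (15, 36), (21, 36), (24, 36), (27, 11), (29, 36), (35, 11), (38, 36)}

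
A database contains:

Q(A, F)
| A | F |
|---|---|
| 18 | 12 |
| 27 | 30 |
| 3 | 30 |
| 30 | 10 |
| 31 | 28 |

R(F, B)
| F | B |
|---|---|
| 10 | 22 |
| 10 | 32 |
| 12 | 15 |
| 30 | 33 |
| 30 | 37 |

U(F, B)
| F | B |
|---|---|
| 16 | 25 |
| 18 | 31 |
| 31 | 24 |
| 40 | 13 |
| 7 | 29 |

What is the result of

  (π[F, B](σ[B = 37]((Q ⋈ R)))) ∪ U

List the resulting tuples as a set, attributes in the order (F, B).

Natural join on F: {(18, 12, 15), (27, 30, 33), (27, 30, 37), (3, 30, 33), (3, 30, 37), (30, 10, 22), (30, 10, 32)}
σ[B = 37]: keep tuples satisfying B = 37 → {(27, 30, 37), (3, 30, 37)}
π_{F, B} gives {(30, 37)} (1 duplicate(s) eliminated).
Set union of the two operands is {(16, 25), (18, 31), (30, 37), (31, 24), (40, 13), (7, 29)}.

{(16, 25), (18, 31), (30, 37), (31, 24), (40, 13), (7, 29)}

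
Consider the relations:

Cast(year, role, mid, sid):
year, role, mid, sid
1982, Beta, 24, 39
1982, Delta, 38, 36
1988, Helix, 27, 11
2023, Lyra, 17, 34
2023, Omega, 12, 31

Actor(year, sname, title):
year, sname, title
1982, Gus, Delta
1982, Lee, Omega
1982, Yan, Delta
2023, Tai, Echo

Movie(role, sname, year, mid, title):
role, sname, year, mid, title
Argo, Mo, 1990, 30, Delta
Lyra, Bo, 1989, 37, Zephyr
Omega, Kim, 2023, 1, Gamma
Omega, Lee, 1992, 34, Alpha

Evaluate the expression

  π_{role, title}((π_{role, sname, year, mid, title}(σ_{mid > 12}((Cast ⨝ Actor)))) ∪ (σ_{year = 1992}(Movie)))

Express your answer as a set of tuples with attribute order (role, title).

Joining Cast and Actor on year yields {(1982, Beta, 24, 39, Gus, Delta), (1982, Beta, 24, 39, Lee, Omega), (1982, Beta, 24, 39, Yan, Delta), (1982, Delta, 38, 36, Gus, Delta), (1982, Delta, 38, 36, Lee, Omega), (1982, Delta, 38, 36, Yan, Delta), (2023, Lyra, 17, 34, Tai, Echo), (2023, Omega, 12, 31, Tai, Echo)}.
σ[mid > 12]: keep tuples satisfying mid > 12 → {(1982, Beta, 24, 39, Gus, Delta), (1982, Beta, 24, 39, Lee, Omega), (1982, Beta, 24, 39, Yan, Delta), (1982, Delta, 38, 36, Gus, Delta), (1982, Delta, 38, 36, Lee, Omega), (1982, Delta, 38, 36, Yan, Delta), (2023, Lyra, 17, 34, Tai, Echo)}
π[role, sname, year, mid, title]: project onto (role, sname, year, mid, title) → {(Beta, Gus, 1982, 24, Delta), (Beta, Lee, 1982, 24, Omega), (Beta, Yan, 1982, 24, Delta), (Delta, Gus, 1982, 38, Delta), (Delta, Lee, 1982, 38, Omega), (Delta, Yan, 1982, 38, Delta), (Lyra, Tai, 2023, 17, Echo)}
σ[year = 1992]: keep tuples satisfying year = 1992 → {(Omega, Lee, 1992, 34, Alpha)}
Taking the union: {(Beta, Gus, 1982, 24, Delta), (Beta, Lee, 1982, 24, Omega), (Beta, Yan, 1982, 24, Delta), (Delta, Gus, 1982, 38, Delta), (Delta, Lee, 1982, 38, Omega), (Delta, Yan, 1982, 38, Delta), (Lyra, Tai, 2023, 17, Echo), (Omega, Lee, 1992, 34, Alpha)}
π[role, title]: project onto (role, title) (2 duplicate(s) eliminated) → {(Beta, Delta), (Beta, Omega), (Delta, Delta), (Delta, Omega), (Lyra, Echo), (Omega, Alpha)}

{(Beta, Delta), (Beta, Omega), (Delta, Delta), (Delta, Omega), (Lyra, Echo), (Omega, Alpha)}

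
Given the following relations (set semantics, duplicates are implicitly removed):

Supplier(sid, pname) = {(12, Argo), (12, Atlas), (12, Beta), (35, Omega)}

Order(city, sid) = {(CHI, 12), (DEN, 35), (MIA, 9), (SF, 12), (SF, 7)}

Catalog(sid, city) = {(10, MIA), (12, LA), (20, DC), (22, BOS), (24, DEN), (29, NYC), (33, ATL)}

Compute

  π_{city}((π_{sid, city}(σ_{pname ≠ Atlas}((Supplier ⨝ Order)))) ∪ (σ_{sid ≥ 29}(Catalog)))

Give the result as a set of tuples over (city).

Supplier ⋈ Order (natural join on sid): {(12, Argo, CHI), (12, Argo, SF), (12, Atlas, CHI), (12, Atlas, SF), (12, Beta, CHI), (12, Beta, SF), (35, Omega, DEN)}
Selection pname ≠ Atlas: {(12, Argo, CHI), (12, Argo, SF), (12, Beta, CHI), (12, Beta, SF), (35, Omega, DEN)}
π[sid, city]: project onto (sid, city) (2 duplicate(s) eliminated) → {(12, CHI), (12, SF), (35, DEN)}
Selection sid ≥ 29: {(29, NYC), (33, ATL)}
Set union of the two operands is {(12, CHI), (12, SF), (29, NYC), (33, ATL), (35, DEN)}.
π[city]: project onto (city) → {ATL, CHI, DEN, NYC, SF}

{ATL, CHI, DEN, NYC, SF}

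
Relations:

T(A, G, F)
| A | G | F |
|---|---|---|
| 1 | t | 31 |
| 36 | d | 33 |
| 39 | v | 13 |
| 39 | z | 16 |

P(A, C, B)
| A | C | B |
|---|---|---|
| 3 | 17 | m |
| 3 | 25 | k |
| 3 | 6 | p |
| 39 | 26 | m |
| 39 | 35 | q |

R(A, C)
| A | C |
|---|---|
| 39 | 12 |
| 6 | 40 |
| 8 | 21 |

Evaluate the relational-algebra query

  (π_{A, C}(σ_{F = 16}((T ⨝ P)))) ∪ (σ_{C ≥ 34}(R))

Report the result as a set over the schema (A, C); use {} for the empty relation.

Natural join on A: {(39, v, 13, 26, m), (39, v, 13, 35, q), (39, z, 16, 26, m), (39, z, 16, 35, q)}
Selection F = 16: {(39, z, 16, 26, m), (39, z, 16, 35, q)}
π_{A, C} gives {(39, 26), (39, 35)}.
Selection C ≥ 34: {(6, 40)}
Set union of the two operands is {(39, 26), (39, 35), (6, 40)}.

{(39, 26), (39, 35), (6, 40)}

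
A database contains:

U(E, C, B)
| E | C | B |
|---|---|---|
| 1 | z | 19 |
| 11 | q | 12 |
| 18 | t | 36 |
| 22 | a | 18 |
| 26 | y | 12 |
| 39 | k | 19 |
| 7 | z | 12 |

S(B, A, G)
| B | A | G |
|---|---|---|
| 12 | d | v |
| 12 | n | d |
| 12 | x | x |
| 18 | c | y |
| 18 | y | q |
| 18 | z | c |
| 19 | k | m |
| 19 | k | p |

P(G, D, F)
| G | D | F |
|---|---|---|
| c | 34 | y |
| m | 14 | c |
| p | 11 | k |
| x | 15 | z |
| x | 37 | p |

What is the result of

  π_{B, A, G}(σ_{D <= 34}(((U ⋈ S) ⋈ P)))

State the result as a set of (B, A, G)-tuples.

{(12, x, x), (18, z, c), (19, k, m), (19, k, p)}

Natural join on B: {(1, z, 19, k, m), (1, z, 19, k, p), (11, q, 12, d, v), (11, q, 12, n, d), (11, q, 12, x, x), (22, a, 18, c, y), (22, a, 18, y, q), (22, a, 18, z, c), (26, y, 12, d, v), (26, y, 12, n, d), (26, y, 12, x, x), (39, k, 19, k, m), (39, k, 19, k, p), (7, z, 12, d, v), (7, z, 12, n, d), (7, z, 12, x, x)}
Natural join on G: {(1, z, 19, k, m, 14, c), (1, z, 19, k, p, 11, k), (11, q, 12, x, x, 15, z), (11, q, 12, x, x, 37, p), (22, a, 18, z, c, 34, y), (26, y, 12, x, x, 15, z), (26, y, 12, x, x, 37, p), (39, k, 19, k, m, 14, c), (39, k, 19, k, p, 11, k), (7, z, 12, x, x, 15, z), (7, z, 12, x, x, 37, p)}
Selection D <= 34: {(1, z, 19, k, m, 14, c), (1, z, 19, k, p, 11, k), (11, q, 12, x, x, 15, z), (22, a, 18, z, c, 34, y), (26, y, 12, x, x, 15, z), (39, k, 19, k, m, 14, c), (39, k, 19, k, p, 11, k), (7, z, 12, x, x, 15, z)}
π_{B, A, G} gives {(12, x, x), (18, z, c), (19, k, m), (19, k, p)} (4 duplicate(s) eliminated).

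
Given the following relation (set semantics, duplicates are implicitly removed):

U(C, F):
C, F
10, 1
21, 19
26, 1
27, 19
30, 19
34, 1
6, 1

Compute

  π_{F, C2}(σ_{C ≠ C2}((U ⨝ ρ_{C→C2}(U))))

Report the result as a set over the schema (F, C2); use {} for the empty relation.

{(1, 10), (1, 26), (1, 34), (1, 6), (19, 21), (19, 27), (19, 30)}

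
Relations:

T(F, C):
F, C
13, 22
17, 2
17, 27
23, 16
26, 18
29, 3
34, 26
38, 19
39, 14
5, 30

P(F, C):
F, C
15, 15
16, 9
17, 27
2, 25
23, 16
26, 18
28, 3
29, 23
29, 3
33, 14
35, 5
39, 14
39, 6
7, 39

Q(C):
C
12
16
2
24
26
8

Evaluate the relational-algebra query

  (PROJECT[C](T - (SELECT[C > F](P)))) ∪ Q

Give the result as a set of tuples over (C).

σ[C > F]: keep tuples satisfying C > F → {(17, 27), (2, 25), (7, 39)}
Difference: {(13, 22), (17, 2), (17, 27), (23, 16), (26, 18), (29, 3), (34, 26), (38, 19), (39, 14), (5, 30)} with {(17, 27), (2, 25), (7, 39)} → {(13, 22), (17, 2), (23, 16), (26, 18), (29, 3), (34, 26), (38, 19), (39, 14), (5, 30)}
Keep only column(s) C: {14, 16, 18, 19, 2, 22, 26, 3, 30}
Union: {14, 16, 18, 19, 2, 22, 26, 3, 30} with {12, 16, 2, 24, 26, 8} → {12, 14, 16, 18, 19, 2, 22, 24, 26, 3, 30, 8}

{12, 14, 16, 18, 19, 2, 22, 24, 26, 3, 30, 8}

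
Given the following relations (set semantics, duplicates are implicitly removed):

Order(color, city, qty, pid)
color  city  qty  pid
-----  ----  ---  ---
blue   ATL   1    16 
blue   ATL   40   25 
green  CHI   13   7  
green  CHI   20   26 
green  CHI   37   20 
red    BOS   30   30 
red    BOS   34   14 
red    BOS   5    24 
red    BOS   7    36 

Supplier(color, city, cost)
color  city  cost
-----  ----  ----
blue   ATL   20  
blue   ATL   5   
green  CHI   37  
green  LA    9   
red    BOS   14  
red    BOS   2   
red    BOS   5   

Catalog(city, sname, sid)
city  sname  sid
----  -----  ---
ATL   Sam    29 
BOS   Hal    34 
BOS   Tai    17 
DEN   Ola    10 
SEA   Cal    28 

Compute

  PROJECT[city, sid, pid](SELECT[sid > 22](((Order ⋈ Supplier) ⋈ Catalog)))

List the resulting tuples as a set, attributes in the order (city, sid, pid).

{(ATL, 29, 16), (ATL, 29, 25), (BOS, 34, 14), (BOS, 34, 24), (BOS, 34, 30), (BOS, 34, 36)}

Order ⋈ Supplier (natural join on color, city): {(blue, ATL, 1, 16, 20), (blue, ATL, 1, 16, 5), (blue, ATL, 40, 25, 20), (blue, ATL, 40, 25, 5), (green, CHI, 13, 7, 37), (green, CHI, 20, 26, 37), (green, CHI, 37, 20, 37), (red, BOS, 30, 30, 14), (red, BOS, 30, 30, 2), (red, BOS, 30, 30, 5), (red, BOS, 34, 14, 14), (red, BOS, 34, 14, 2), (red, BOS, 34, 14, 5), (red, BOS, 5, 24, 14), (red, BOS, 5, 24, 2), (red, BOS, 5, 24, 5), (red, BOS, 7, 36, 14), (red, BOS, 7, 36, 2), (red, BOS, 7, 36, 5)}
(Order ⋈ Supplier) ⋈ Catalog (natural join on city): {(blue, ATL, 1, 16, 20, Sam, 29), (blue, ATL, 1, 16, 5, Sam, 29), (blue, ATL, 40, 25, 20, Sam, 29), (blue, ATL, 40, 25, 5, Sam, 29), (red, BOS, 30, 30, 14, Hal, 34), (red, BOS, 30, 30, 14, Tai, 17), (red, BOS, 30, 30, 2, Hal, 34), (red, BOS, 30, 30, 2, Tai, 17), (red, BOS, 30, 30, 5, Hal, 34), (red, BOS, 30, 30, 5, Tai, 17), (red, BOS, 34, 14, 14, Hal, 34), (red, BOS, 34, 14, 14, Tai, 17), (red, BOS, 34, 14, 2, Hal, 34), (red, BOS, 34, 14, 2, Tai, 17), (red, BOS, 34, 14, 5, Hal, 34), (red, BOS, 34, 14, 5, Tai, 17), (red, BOS, 5, 24, 14, Hal, 34), (red, BOS, 5, 24, 14, Tai, 17), (red, BOS, 5, 24, 2, Hal, 34), (red, BOS, 5, 24, 2, Tai, 17), (red, BOS, 5, 24, 5, Hal, 34), (red, BOS, 5, 24, 5, Tai, 17), (red, BOS, 7, 36, 14, Hal, 34), (red, BOS, 7, 36, 14, Tai, 17), (red, BOS, 7, 36, 2, Hal, 34), (red, BOS, 7, 36, 2, Tai, 17), (red, BOS, 7, 36, 5, Hal, 34), (red, BOS, 7, 36, 5, Tai, 17)}
Filtering on sid > 22 leaves {(blue, ATL, 1, 16, 20, Sam, 29), (blue, ATL, 1, 16, 5, Sam, 29), (blue, ATL, 40, 25, 20, Sam, 29), (blue, ATL, 40, 25, 5, Sam, 29), (red, BOS, 30, 30, 14, Hal, 34), (red, BOS, 30, 30, 2, Hal, 34), (red, BOS, 30, 30, 5, Hal, 34), (red, BOS, 34, 14, 14, Hal, 34), (red, BOS, 34, 14, 2, Hal, 34), (red, BOS, 34, 14, 5, Hal, 34), (red, BOS, 5, 24, 14, Hal, 34), (red, BOS, 5, 24, 2, Hal, 34), (red, BOS, 5, 24, 5, Hal, 34), (red, BOS, 7, 36, 14, Hal, 34), (red, BOS, 7, 36, 2, Hal, 34), (red, BOS, 7, 36, 5, Hal, 34)}.
π_{city, sid, pid} gives {(ATL, 29, 16), (ATL, 29, 25), (BOS, 34, 14), (BOS, 34, 24), (BOS, 34, 30), (BOS, 34, 36)} (10 duplicate(s) eliminated).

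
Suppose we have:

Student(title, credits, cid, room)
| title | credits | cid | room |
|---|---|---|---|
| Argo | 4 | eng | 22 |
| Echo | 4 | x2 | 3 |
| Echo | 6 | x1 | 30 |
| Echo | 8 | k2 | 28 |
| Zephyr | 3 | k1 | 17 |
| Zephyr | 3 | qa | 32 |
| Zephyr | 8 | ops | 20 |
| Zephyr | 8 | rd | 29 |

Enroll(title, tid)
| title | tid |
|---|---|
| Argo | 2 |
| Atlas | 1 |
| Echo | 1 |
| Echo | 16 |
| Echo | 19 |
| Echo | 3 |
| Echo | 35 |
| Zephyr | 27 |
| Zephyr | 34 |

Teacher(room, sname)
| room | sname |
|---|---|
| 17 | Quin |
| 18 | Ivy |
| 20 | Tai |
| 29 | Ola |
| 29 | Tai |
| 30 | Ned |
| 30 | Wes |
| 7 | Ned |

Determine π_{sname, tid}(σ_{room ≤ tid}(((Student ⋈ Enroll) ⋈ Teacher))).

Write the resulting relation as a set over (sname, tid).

Natural join on title: {(Argo, 4, eng, 22, 2), (Echo, 4, x2, 3, 1), (Echo, 4, x2, 3, 16), (Echo, 4, x2, 3, 19), (Echo, 4, x2, 3, 3), (Echo, 4, x2, 3, 35), (Echo, 6, x1, 30, 1), (Echo, 6, x1, 30, 16), (Echo, 6, x1, 30, 19), (Echo, 6, x1, 30, 3), (Echo, 6, x1, 30, 35), (Echo, 8, k2, 28, 1), (Echo, 8, k2, 28, 16), (Echo, 8, k2, 28, 19), (Echo, 8, k2, 28, 3), (Echo, 8, k2, 28, 35), (Zephyr, 3, k1, 17, 27), (Zephyr, 3, k1, 17, 34), (Zephyr, 3, qa, 32, 27), (Zephyr, 3, qa, 32, 34), (Zephyr, 8, ops, 20, 27), (Zephyr, 8, ops, 20, 34), (Zephyr, 8, rd, 29, 27), (Zephyr, 8, rd, 29, 34)}
Natural join on room: {(Echo, 6, x1, 30, 1, Ned), (Echo, 6, x1, 30, 1, Wes), (Echo, 6, x1, 30, 16, Ned), (Echo, 6, x1, 30, 16, Wes), (Echo, 6, x1, 30, 19, Ned), (Echo, 6, x1, 30, 19, Wes), (Echo, 6, x1, 30, 3, Ned), (Echo, 6, x1, 30, 3, Wes), (Echo, 6, x1, 30, 35, Ned), (Echo, 6, x1, 30, 35, Wes), (Zephyr, 3, k1, 17, 27, Quin), (Zephyr, 3, k1, 17, 34, Quin), (Zephyr, 8, ops, 20, 27, Tai), (Zephyr, 8, ops, 20, 34, Tai), (Zephyr, 8, rd, 29, 27, Ola), (Zephyr, 8, rd, 29, 27, Tai), (Zephyr, 8, rd, 29, 34, Ola), (Zephyr, 8, rd, 29, 34, Tai)}
σ[room ≤ tid]: keep tuples satisfying room ≤ tid → {(Echo, 6, x1, 30, 35, Ned), (Echo, 6, x1, 30, 35, Wes), (Zephyr, 3, k1, 17, 27, Quin), (Zephyr, 3, k1, 17, 34, Quin), (Zephyr, 8, ops, 20, 27, Tai), (Zephyr, 8, ops, 20, 34, Tai), (Zephyr, 8, rd, 29, 34, Ola), (Zephyr, 8, rd, 29, 34, Tai)}
Keep only column(s) sname, tid (1 duplicate(s) eliminated): {(Ned, 35), (Ola, 34), (Quin, 27), (Quin, 34), (Tai, 27), (Tai, 34), (Wes, 35)}

{(Ned, 35), (Ola, 34), (Quin, 27), (Quin, 34), (Tai, 27), (Tai, 34), (Wes, 35)}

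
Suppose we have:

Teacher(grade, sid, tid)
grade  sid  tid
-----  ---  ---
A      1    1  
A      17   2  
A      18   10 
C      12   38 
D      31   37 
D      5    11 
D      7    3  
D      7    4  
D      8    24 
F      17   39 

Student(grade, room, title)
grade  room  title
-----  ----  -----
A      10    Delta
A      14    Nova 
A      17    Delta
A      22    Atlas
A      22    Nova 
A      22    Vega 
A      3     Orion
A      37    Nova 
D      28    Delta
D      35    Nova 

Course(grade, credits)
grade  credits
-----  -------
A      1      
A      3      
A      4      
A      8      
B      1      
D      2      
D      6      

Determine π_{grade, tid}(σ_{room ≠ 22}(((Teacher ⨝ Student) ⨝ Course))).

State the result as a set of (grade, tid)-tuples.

{(A, 1), (A, 10), (A, 2), (D, 11), (D, 24), (D, 3), (D, 37), (D, 4)}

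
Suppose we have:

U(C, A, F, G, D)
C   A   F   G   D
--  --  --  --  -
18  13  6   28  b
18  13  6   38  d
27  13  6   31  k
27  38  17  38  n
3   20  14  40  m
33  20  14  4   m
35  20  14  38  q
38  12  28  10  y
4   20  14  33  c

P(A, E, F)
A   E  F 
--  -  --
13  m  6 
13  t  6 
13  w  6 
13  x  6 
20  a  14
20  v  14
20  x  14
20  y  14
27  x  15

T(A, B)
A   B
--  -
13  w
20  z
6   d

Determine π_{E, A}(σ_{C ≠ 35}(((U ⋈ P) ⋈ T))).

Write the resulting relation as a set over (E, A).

{(a, 20), (m, 13), (t, 13), (v, 20), (w, 13), (x, 13), (x, 20), (y, 20)}

Joining U and P on A, F yields {(18, 13, 6, 28, b, m), (18, 13, 6, 28, b, t), (18, 13, 6, 28, b, w), (18, 13, 6, 28, b, x), (18, 13, 6, 38, d, m), (18, 13, 6, 38, d, t), (18, 13, 6, 38, d, w), (18, 13, 6, 38, d, x), (27, 13, 6, 31, k, m), (27, 13, 6, 31, k, t), (27, 13, 6, 31, k, w), (27, 13, 6, 31, k, x), (3, 20, 14, 40, m, a), (3, 20, 14, 40, m, v), (3, 20, 14, 40, m, x), (3, 20, 14, 40, m, y), (33, 20, 14, 4, m, a), (33, 20, 14, 4, m, v), (33, 20, 14, 4, m, x), (33, 20, 14, 4, m, y), (35, 20, 14, 38, q, a), (35, 20, 14, 38, q, v), (35, 20, 14, 38, q, x), (35, 20, 14, 38, q, y), (4, 20, 14, 33, c, a), (4, 20, 14, 33, c, v), (4, 20, 14, 33, c, x), (4, 20, 14, 33, c, y)}.
Joining (U ⋈ P) and T on A yields {(18, 13, 6, 28, b, m, w), (18, 13, 6, 28, b, t, w), (18, 13, 6, 28, b, w, w), (18, 13, 6, 28, b, x, w), (18, 13, 6, 38, d, m, w), (18, 13, 6, 38, d, t, w), (18, 13, 6, 38, d, w, w), (18, 13, 6, 38, d, x, w), (27, 13, 6, 31, k, m, w), (27, 13, 6, 31, k, t, w), (27, 13, 6, 31, k, w, w), (27, 13, 6, 31, k, x, w), (3, 20, 14, 40, m, a, z), (3, 20, 14, 40, m, v, z), (3, 20, 14, 40, m, x, z), (3, 20, 14, 40, m, y, z), (33, 20, 14, 4, m, a, z), (33, 20, 14, 4, m, v, z), (33, 20, 14, 4, m, x, z), (33, 20, 14, 4, m, y, z), (35, 20, 14, 38, q, a, z), (35, 20, 14, 38, q, v, z), (35, 20, 14, 38, q, x, z), (35, 20, 14, 38, q, y, z), (4, 20, 14, 33, c, a, z), (4, 20, 14, 33, c, v, z), (4, 20, 14, 33, c, x, z), (4, 20, 14, 33, c, y, z)}.
Filtering on C ≠ 35 leaves {(18, 13, 6, 28, b, m, w), (18, 13, 6, 28, b, t, w), (18, 13, 6, 28, b, w, w), (18, 13, 6, 28, b, x, w), (18, 13, 6, 38, d, m, w), (18, 13, 6, 38, d, t, w), (18, 13, 6, 38, d, w, w), (18, 13, 6, 38, d, x, w), (27, 13, 6, 31, k, m, w), (27, 13, 6, 31, k, t, w), (27, 13, 6, 31, k, w, w), (27, 13, 6, 31, k, x, w), (3, 20, 14, 40, m, a, z), (3, 20, 14, 40, m, v, z), (3, 20, 14, 40, m, x, z), (3, 20, 14, 40, m, y, z), (33, 20, 14, 4, m, a, z), (33, 20, 14, 4, m, v, z), (33, 20, 14, 4, m, x, z), (33, 20, 14, 4, m, y, z), (4, 20, 14, 33, c, a, z), (4, 20, 14, 33, c, v, z), (4, 20, 14, 33, c, x, z), (4, 20, 14, 33, c, y, z)}.
π[E, A]: project onto (E, A) (16 duplicate(s) eliminated) → {(a, 20), (m, 13), (t, 13), (v, 20), (w, 13), (x, 13), (x, 20), (y, 20)}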